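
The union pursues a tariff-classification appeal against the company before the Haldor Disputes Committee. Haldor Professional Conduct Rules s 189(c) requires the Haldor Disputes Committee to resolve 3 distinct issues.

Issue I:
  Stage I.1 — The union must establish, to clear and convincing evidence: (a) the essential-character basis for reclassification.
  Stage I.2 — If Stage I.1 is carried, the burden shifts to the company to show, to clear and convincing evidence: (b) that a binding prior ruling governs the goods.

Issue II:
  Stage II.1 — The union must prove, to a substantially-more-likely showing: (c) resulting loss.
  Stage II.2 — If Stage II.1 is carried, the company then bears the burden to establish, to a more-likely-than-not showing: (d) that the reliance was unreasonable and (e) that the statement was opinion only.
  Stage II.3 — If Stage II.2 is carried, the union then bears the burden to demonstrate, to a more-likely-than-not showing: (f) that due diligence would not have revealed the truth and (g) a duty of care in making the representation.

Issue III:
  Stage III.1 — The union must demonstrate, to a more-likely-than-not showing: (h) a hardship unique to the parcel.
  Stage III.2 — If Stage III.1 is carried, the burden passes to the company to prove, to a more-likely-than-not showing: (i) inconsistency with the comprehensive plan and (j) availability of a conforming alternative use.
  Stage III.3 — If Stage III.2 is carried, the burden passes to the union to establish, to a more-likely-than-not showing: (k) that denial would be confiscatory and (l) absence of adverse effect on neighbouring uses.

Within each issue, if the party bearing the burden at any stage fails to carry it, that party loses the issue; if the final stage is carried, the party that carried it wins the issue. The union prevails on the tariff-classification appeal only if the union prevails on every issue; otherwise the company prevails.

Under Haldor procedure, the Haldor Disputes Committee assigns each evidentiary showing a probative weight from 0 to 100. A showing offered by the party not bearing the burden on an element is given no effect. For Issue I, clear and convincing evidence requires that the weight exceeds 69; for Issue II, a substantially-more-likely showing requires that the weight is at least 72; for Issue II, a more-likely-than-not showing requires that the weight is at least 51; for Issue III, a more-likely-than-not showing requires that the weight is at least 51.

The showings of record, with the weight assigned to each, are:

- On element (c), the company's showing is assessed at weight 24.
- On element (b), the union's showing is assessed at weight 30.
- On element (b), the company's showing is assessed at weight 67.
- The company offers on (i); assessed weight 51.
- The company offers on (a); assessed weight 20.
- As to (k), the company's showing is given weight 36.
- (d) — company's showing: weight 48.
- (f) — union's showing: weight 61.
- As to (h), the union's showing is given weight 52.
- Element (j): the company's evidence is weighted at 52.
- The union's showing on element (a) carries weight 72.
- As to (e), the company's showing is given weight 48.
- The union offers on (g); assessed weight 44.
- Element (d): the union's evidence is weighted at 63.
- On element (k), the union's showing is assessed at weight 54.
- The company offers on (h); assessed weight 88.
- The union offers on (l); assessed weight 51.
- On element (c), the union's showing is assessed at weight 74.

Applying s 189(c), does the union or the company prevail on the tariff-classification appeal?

— Issue I —
Stage I.1 — burden on union; standard: clear and convincing evidence (weight exceeds 69).
    (a): 72 (company's 20 disregarded) > 69 [met]
  Stage I.1 carried; the burden shifts to the company.
Stage I.2 — burden on company; standard: clear and convincing evidence (weight exceeds 69).
    (b): 67 (union's 30 disregarded) ≤ 69 [not met]
  The company does not carry Stage I.2.
The union prevails on this issue.
— Issue II —
Stage II.1 (union, a substantially-more-likely showing, weight is at least 72): (c) 74 (company's 24 disregarded) ≥ 72 — meets.
  All elements met. The burden passes to the company.
Stage II.2 (company, a more-likely-than-not showing, weight is at least 51): (d) 48 (union's 63 disregarded) < 51 — fails; (e) 48 < 51 — fails.
  The company does not carry Stage II.2.
So the union prevails on this issue.
— Issue III —
Stage III.1 (union, a more-likely-than-not showing, weight is at least 51): (h) 52 (company's 88 disregarded) ≥ 51 — meets.
  The union carries Stage III.1; the company now bears the burden.
Stage III.2 (company, a more-likely-than-not showing, weight is at least 51): (i) 51 ≥ 51 — meets; (j) 52 ≥ 51 — meets.
  Stage III.2 carried; the burden shifts to the union.
Stage III.3 (union, a more-likely-than-not showing, weight is at least 51): (k) 54 (company's 36 disregarded) ≥ 51 — meets; (l) 51 ≥ 51 — meets.
  The union carries the last stage.
Every stage carried; the union prevails on this issue.
Per-issue: Issue I → union; Issue II → union; Issue III → union. The union must prevail on every issue; overall, the union prevails.

union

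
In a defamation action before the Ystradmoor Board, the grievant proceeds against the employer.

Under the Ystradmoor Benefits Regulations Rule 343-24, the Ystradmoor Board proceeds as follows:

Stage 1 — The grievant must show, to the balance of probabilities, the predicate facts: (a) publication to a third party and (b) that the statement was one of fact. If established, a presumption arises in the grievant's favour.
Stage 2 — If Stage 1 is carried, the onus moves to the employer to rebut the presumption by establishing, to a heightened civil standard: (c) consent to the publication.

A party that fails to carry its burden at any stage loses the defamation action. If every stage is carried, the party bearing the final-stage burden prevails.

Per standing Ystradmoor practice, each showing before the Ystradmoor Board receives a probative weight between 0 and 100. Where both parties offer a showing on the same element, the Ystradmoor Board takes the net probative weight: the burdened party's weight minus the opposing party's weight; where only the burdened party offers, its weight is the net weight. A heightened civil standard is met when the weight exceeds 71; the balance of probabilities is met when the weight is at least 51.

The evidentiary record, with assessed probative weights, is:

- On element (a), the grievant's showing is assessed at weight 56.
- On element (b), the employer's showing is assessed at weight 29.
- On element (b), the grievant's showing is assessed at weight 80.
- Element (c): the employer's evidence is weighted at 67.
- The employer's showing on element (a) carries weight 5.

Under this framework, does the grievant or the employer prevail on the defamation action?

grievant

At Stage 1 the grievant must meet the balance of probabilities (weight is at least 51): on (a) the weight is 56 less the opposing 5 gives net 51, which does reach 51, so (a) meets the standard; on (b) the weight is 80 less the opposing 29 gives net 51, ≥ 51, so (b) meets the standard.
  All elements met. The burden passes to the employer.
At Stage 2 the employer must meet a heightened civil standard (weight exceeds 71): on (c) the weight is 67, which does not exceed 71, so (c) does not meet the standard.
  The employer does not carry Stage 2.
The analysis ends at Stage 2; the grievant prevails.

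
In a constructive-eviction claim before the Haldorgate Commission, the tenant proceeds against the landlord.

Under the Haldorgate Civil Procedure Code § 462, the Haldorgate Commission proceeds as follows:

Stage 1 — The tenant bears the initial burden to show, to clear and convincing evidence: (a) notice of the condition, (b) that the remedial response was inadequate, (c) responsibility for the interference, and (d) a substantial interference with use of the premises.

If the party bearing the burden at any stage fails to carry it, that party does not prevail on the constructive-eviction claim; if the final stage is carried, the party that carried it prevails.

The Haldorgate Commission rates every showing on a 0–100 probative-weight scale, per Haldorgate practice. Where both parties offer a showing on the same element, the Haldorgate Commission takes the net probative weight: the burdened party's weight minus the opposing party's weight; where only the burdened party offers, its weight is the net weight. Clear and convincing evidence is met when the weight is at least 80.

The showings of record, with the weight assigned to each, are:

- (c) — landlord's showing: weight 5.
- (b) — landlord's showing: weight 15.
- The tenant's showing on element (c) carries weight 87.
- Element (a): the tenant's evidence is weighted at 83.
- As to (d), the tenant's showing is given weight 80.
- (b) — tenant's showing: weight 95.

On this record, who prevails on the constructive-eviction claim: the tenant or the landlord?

Stage 1 — burden on tenant; standard: clear and convincing evidence (weight is at least 80).
    (a): 83 ≥ 80 [met]
    (b): 95 − 15 = 80 ≥ 80 [met]
    (c): 87 − 5 = 82 ≥ 80 [met]
    (d): 80 ≥ 80 [met]
  All elements met at the final stage.
All stages carried — the tenant prevails.

tenant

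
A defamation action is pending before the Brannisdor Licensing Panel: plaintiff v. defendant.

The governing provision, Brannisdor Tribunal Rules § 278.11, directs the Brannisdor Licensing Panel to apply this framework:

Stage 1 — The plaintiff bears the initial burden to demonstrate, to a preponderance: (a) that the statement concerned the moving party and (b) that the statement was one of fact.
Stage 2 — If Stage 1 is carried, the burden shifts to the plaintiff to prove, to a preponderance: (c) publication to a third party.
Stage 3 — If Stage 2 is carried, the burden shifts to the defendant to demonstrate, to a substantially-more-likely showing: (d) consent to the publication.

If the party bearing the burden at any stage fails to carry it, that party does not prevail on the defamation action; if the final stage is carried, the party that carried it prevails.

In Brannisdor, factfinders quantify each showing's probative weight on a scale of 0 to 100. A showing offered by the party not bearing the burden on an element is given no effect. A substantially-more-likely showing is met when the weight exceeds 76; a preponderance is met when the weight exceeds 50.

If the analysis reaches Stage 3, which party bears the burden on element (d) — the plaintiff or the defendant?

Stage 3's rule assigns the burden to the defendant (to a substantially-more-likely showing).

defendant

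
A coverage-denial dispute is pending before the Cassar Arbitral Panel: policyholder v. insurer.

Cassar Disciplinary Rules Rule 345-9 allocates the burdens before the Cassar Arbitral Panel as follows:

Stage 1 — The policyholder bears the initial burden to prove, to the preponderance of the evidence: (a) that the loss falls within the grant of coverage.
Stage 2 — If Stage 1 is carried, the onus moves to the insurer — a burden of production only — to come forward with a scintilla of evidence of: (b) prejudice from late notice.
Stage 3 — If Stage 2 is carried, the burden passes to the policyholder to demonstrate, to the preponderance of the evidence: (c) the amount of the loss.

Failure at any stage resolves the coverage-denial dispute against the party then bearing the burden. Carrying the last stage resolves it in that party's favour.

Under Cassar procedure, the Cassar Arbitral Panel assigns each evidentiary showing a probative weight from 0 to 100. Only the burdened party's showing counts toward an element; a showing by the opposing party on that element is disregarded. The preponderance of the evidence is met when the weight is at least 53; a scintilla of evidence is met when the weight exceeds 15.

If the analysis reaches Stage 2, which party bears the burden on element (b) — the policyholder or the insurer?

Stage 2's rule assigns the burden to the insurer (to a scintilla of evidence).

insurer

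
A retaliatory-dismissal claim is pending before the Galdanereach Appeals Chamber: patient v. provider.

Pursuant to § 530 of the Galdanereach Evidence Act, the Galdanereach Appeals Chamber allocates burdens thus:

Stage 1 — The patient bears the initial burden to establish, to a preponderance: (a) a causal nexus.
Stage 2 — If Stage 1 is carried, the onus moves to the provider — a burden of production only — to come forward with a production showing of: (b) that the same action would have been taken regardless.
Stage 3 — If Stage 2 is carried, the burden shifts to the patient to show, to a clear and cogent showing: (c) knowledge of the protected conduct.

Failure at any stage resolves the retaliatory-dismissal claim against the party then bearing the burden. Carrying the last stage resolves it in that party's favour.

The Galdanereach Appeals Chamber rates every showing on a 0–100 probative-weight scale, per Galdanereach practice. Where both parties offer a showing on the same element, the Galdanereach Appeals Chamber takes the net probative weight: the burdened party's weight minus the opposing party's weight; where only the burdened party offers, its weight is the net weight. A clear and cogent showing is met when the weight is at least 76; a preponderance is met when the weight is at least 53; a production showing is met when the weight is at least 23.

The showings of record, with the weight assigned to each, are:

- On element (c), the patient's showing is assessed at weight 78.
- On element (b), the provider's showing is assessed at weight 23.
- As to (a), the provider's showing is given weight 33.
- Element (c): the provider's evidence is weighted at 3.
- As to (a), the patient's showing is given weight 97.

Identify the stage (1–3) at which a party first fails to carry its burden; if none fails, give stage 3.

At Stage 1 the patient must meet a preponderance (weight is at least 53): on (a) the weight is 97 less the opposing 33 gives net 64, which does reach 53, so (a) meets the standard.
  All elements met. The burden passes to the provider.
At Stage 2 the provider must meet a production showing (weight is at least 23): on (b) the weight is 23, ≥ 23, so (b) meets the standard.
  The provider carries Stage 2; the patient now bears the burden.
At Stage 3 the patient must meet a clear and cogent showing (weight is at least 76): on (c) the weight is 78 less the opposing 3 gives net 75, < 76, so (c) does not meet the standard.
  The patient does not carry Stage 3.
The analysis ends at Stage 3; the provider prevails.

stage 3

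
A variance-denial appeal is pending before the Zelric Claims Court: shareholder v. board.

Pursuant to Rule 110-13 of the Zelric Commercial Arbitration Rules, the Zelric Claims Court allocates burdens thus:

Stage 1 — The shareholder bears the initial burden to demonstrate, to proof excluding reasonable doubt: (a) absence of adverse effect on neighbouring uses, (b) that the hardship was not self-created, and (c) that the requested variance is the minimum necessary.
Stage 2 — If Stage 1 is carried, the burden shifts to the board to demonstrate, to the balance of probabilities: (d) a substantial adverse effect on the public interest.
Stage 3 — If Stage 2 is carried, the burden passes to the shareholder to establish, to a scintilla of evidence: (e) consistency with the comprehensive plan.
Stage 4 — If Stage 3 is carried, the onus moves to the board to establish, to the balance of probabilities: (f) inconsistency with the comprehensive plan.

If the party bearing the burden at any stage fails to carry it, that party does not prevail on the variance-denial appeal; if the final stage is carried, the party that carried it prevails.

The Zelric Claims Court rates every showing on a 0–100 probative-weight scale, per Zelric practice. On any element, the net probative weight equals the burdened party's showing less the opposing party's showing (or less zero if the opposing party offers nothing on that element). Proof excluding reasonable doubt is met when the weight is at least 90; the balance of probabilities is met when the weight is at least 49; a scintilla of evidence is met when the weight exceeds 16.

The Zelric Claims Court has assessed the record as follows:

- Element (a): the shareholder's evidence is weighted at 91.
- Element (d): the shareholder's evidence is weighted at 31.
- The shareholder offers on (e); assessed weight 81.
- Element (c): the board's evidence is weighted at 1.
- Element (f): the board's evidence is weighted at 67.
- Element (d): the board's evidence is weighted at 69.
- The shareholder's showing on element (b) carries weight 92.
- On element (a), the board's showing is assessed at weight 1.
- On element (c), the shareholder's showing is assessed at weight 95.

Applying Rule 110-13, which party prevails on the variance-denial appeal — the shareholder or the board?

shareholder

Stage 1 — burden on shareholder; standard: proof excluding reasonable doubt (weight is at least 90).
    (a): 91 − 1 = 90 ≥ 90 [met]
    (b): 92 ≥ 90 [met]
    (c): 95 − 1 = 94 ≥ 90 [met]
  The shareholder carries Stage 1; the board now bears the burden.
Stage 2 — burden on board; standard: the balance of probabilities (weight is at least 49).
    (d): 69 − 31 = 38 < 49 [not met]
  Not every element is met, so the board fails to carry Stage 2.
The analysis ends at Stage 2; the shareholder prevails.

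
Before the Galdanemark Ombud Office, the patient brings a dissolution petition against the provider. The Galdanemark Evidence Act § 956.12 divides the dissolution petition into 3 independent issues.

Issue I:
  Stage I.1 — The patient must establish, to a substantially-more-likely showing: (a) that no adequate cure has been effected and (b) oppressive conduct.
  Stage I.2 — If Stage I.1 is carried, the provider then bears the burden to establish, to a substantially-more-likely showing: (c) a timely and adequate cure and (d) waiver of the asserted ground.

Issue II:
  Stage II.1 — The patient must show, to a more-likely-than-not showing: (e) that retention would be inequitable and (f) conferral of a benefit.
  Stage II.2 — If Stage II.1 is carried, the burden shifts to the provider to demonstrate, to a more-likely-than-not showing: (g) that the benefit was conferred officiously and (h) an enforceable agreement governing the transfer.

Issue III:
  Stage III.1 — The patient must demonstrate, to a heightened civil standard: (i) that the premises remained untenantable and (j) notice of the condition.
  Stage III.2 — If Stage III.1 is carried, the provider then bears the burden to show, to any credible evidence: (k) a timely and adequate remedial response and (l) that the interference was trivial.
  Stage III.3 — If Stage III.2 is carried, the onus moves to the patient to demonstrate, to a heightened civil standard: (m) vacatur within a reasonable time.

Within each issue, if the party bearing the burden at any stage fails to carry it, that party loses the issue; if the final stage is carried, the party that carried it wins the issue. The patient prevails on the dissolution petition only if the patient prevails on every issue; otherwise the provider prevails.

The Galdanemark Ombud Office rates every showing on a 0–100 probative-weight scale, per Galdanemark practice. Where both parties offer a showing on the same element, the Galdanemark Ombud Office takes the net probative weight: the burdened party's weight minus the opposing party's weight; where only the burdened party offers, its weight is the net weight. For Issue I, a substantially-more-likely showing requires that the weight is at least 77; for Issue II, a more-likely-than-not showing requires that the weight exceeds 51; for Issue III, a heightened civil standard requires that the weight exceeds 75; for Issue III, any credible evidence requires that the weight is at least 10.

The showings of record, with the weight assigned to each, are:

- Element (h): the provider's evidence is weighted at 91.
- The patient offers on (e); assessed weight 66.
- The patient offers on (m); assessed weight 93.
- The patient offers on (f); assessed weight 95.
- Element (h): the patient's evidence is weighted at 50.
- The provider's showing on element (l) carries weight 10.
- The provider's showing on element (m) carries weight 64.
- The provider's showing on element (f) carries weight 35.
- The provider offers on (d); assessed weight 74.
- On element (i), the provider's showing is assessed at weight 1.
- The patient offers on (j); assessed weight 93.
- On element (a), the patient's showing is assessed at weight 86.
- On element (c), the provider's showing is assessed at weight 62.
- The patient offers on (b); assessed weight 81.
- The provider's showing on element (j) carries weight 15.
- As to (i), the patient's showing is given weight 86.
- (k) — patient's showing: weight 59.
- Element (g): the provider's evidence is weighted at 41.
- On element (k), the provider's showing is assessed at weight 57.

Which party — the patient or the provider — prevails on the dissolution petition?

patient

— Issue I —
Stage I.1 — burden on patient; standard: a substantially-more-likely showing (weight is at least 77).
    (a): 86 ≥ 77 [met]
    (b): 81 ≥ 77 [met]
  Stage I.1 is satisfied; the onus moves to the provider.
Stage I.2 — burden on provider; standard: a substantially-more-likely showing (weight is at least 77).
    (c): 62 < 77 [not met]
    (d): 74 < 77 [not met]
  Stage I.2 not carried; the provider fails its burden.
So the patient prevails on this issue.
— Issue II —
At Stage II.1 the patient must meet a more-likely-than-not showing (weight exceeds 51): on (e) the weight is 66, which does exceed 51, so (e) meets the standard; on (f) the weight is 95 less the opposing 35 gives net 60, which does exceed 51, so (f) meets the standard.
  All elements met. The burden passes to the provider.
At Stage II.2 the provider must meet a more-likely-than-not showing (weight exceeds 51): on (g) the weight is 41, ≤ 51, so (g) does not meet the standard; on (h) the weight is 91 less the opposing 50 gives net 41, which does not exceed 51, so (h) does not meet the standard.
  Stage II.2 not carried; the provider fails its burden.
So the patient prevails on this issue.
— Issue III —
At Stage III.1 the patient must meet a heightened civil standard (weight exceeds 75): on (i) the weight is 86 less the opposing 1 gives net 85, which does exceed 75, so (i) meets the standard; on (j) the weight is 93 less the opposing 15 gives net 78, which does exceed 75, so (j) meets the standard.
  Stage III.1 is satisfied; the onus moves to the provider.
At Stage III.2 the provider must meet any credible evidence (weight is at least 10): on (k) the weight is 57 less the opposing 59 gives net -2, < 10, so (k) does not meet the standard; on (l) the weight is 10, ≥ 10, so (l) meets the standard.
  Stage III.2 not carried; the provider fails its burden.
The analysis ends at Stage III.2; the patient prevails on this issue.
Per-issue: Issue I → patient; Issue II → patient; Issue III → patient. The patient must prevail on every issue; overall, the patient prevails.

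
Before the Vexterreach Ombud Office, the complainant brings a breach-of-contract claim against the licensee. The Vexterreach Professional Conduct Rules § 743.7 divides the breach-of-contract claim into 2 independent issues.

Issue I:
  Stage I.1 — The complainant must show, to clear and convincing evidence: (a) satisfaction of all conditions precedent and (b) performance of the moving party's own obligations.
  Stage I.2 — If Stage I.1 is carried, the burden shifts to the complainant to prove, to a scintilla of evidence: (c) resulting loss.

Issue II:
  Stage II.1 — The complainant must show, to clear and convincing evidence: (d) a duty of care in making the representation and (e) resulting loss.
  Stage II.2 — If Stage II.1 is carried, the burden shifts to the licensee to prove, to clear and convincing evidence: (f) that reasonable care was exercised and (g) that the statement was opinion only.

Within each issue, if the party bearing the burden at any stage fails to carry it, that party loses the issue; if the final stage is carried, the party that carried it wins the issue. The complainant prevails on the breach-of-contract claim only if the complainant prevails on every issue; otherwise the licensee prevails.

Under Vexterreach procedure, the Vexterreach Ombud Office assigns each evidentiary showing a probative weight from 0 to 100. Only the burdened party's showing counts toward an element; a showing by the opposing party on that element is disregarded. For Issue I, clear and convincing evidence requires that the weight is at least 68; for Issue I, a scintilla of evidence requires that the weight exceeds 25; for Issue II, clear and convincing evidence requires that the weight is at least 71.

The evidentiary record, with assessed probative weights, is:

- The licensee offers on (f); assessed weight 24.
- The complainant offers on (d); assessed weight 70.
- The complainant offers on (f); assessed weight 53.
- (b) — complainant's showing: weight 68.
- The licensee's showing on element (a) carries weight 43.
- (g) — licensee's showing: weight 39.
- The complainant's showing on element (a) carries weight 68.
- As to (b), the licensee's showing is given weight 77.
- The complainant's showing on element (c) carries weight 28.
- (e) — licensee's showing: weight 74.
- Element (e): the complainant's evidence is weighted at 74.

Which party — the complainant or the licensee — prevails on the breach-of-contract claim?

licensee

— Issue I —
Stage I.1 — burden on complainant; standard: clear and convincing evidence (weight is at least 68).
    (a): 68 (licensee's 43 disregarded) ≥ 68 [met]
    (b): 68 (licensee's 77 disregarded) ≥ 68 [met]
  Stage I.1 is satisfied; the complainant continues to bear the burden.
Stage I.2 — burden on complainant; standard: a scintilla of evidence (weight exceeds 25).
    (c): 28 > 25 [met]
  The complainant carries the last stage.
All stages carried — the complainant prevails on this issue.
— Issue II —
Stage II.1 — burden on complainant; standard: clear and convincing evidence (weight is at least 71).
    (d): 70 < 71 [not met]
    (e): 74 (licensee's 74 disregarded) ≥ 71 [met]
  The complainant does not carry Stage II.1.
So the licensee prevails on this issue.
Per-issue: Issue I → complainant; Issue II → licensee. The complainant must prevail on every issue; overall, the licensee prevails.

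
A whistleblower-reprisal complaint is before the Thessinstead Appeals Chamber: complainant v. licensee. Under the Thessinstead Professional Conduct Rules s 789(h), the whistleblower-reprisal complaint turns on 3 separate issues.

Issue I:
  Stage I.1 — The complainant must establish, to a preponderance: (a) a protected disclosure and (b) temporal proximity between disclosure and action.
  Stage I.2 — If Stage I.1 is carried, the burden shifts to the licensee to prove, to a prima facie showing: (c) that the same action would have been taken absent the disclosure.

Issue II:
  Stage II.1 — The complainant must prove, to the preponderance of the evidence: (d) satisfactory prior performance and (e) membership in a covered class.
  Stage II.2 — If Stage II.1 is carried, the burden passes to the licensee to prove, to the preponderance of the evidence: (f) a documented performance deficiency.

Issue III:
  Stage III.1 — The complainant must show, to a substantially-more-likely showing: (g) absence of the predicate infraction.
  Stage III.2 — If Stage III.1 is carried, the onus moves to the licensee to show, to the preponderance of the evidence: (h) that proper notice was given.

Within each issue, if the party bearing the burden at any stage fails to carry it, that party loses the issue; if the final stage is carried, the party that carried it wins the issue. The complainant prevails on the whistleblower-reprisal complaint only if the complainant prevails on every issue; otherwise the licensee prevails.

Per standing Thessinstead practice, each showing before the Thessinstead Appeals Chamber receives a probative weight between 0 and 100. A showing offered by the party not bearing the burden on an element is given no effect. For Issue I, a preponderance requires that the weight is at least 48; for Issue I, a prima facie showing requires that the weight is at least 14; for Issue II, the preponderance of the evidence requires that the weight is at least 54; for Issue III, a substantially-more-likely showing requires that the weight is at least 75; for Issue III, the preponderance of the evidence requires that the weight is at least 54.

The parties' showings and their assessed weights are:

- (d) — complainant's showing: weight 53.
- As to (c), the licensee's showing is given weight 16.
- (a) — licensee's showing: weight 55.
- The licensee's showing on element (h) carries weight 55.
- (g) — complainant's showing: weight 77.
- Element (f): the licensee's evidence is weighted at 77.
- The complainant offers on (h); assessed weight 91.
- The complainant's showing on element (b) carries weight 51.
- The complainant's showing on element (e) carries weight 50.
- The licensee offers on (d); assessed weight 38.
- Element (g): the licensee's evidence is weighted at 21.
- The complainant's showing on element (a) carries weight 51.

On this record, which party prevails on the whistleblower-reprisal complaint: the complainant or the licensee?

licensee

— Issue I —
Stage I.1 (complainant, a preponderance, weight is at least 48): (a) 51 (licensee's 55 disregarded) ≥ 48 — meets; (b) 51 ≥ 48 — meets.
  Stage I.1 carried; the burden shifts to the licensee.
Stage I.2 (licensee, a prima facie showing, weight is at least 14): (c) 16 ≥ 14 — meets.
  Stage I.2 carried; the final stage is satisfied.
Every stage carried; the licensee prevails on this issue.
— Issue II —
At Stage II.1 the complainant must meet the preponderance of the evidence (weight is at least 54): on (d) the weight is 53 (the licensee's 38 is given no effect), < 54, so (d) does not meet the standard; on (e) the weight is 50, < 54, so (e) does not meet the standard.
  Not every element is met, so the complainant fails to carry Stage II.1.
The licensee prevails on this issue.
— Issue III —
Stage III.1 — burden on complainant; standard: a substantially-more-likely showing (weight is at least 75).
    (g): 77 (licensee's 21 disregarded) ≥ 75 [met]
  Stage III.1 is satisfied; the onus moves to the licensee.
Stage III.2 — burden on licensee; standard: the preponderance of the evidence (weight is at least 54).
    (h): 55 (complainant's 91 disregarded) ≥ 54 [met]
  Stage III.2 carried; the final stage is satisfied.
With every stage satisfied, the licensee prevails on this issue.
Per-issue: Issue I → licensee; Issue II → licensee; Issue III → licensee. The complainant must prevail on every issue; overall, the licensee prevails.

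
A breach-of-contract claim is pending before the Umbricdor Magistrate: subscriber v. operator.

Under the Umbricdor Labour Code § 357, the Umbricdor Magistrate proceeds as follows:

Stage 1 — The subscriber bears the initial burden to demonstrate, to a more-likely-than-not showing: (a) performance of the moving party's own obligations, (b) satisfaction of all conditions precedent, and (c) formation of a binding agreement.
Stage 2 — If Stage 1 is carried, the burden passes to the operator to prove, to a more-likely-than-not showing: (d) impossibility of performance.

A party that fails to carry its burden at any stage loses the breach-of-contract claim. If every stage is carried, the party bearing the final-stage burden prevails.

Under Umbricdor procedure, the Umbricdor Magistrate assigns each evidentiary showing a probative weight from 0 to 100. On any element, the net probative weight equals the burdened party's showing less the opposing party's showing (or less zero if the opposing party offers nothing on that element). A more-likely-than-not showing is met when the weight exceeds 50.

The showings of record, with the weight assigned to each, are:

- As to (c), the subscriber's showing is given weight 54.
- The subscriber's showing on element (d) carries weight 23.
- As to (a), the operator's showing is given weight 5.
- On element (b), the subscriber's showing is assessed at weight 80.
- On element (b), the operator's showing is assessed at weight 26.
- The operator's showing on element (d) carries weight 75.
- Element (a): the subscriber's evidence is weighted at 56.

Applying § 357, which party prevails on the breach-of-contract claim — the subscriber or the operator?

At Stage 1 the subscriber must meet a more-likely-than-not showing (weight exceeds 50): on (a) the weight is 56 less the opposing 5 gives net 51, > 50, so (a) meets the standard; on (b) the weight is 80 less the opposing 26 gives net 54, > 50, so (b) meets the standard; on (c) the weight is 54, > 50, so (c) meets the standard.
  Stage 1 is satisfied; the onus moves to the operator.
At Stage 2 the operator must meet a more-likely-than-not showing (weight exceeds 50): on (d) the weight is 75 less the opposing 23 gives net 52, > 50, so (d) meets the standard.
  Stage 2 carried; the final stage is satisfied.
All stages carried — the operator prevails.

operator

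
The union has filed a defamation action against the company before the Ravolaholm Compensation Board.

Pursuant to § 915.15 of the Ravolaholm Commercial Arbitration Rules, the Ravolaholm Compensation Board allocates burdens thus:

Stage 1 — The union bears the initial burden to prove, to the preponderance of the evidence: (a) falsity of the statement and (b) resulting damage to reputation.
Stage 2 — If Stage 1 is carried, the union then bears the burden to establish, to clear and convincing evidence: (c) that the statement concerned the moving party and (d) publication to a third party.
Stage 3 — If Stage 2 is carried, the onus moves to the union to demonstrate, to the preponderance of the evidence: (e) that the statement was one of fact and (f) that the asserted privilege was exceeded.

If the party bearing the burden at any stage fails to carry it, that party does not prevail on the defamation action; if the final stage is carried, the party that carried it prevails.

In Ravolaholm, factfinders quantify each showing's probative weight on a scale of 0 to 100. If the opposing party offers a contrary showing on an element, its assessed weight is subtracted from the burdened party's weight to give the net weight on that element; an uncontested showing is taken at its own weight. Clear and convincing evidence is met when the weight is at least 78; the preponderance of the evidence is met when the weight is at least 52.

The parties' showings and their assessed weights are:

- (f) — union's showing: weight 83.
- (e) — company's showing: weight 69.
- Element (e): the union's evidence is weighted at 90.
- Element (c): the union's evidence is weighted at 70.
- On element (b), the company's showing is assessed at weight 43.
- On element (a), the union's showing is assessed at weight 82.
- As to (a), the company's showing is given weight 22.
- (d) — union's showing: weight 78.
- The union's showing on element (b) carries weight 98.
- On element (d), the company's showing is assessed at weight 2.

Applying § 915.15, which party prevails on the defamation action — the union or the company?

company

Stage 1 — burden on union; standard: the preponderance of the evidence (weight is at least 52).
    (a): 82 − 22 = 60 ≥ 52 [met]
    (b): 98 − 43 = 55 ≥ 52 [met]
  Stage 1 carried; the burden remains with the union.
Stage 2 — burden on union; standard: clear and convincing evidence (weight is at least 78).
    (c): 70 < 78 [not met]
    (d): 78 − 2 = 76 < 78 [not met]
  Stage 2 not carried; the union fails its burden.
The company prevails.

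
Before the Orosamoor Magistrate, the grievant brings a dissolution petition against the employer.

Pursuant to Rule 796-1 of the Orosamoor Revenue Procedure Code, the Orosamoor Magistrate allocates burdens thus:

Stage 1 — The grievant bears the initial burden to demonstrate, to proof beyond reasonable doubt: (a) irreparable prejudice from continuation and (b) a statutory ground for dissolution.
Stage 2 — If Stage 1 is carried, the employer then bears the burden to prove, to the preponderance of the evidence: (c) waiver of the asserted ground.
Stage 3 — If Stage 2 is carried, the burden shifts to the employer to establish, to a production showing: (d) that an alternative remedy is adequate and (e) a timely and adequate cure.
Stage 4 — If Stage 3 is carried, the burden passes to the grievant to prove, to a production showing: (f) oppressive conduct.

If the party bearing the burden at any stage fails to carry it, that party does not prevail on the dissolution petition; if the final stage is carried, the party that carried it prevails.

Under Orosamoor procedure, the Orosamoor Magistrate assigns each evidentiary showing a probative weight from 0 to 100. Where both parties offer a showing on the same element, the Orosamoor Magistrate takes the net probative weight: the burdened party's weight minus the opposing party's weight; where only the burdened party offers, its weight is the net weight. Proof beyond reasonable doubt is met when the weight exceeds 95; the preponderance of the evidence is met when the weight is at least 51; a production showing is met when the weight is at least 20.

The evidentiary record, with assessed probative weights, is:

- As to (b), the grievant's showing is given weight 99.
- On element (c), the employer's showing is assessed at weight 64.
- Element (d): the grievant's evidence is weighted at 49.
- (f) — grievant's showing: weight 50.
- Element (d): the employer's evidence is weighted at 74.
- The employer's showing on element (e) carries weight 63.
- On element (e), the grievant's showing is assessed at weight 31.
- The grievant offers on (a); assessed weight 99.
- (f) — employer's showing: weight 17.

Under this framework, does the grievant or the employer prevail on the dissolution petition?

At Stage 1 the grievant must meet proof beyond reasonable doubt (weight exceeds 95): on (a) the weight is 99, which does exceed 95, so (a) meets the standard; on (b) the weight is 99, which does exceed 95, so (b) meets the standard.
  Stage 1 carried; the burden shifts to the employer.
At Stage 2 the employer must meet the preponderance of the evidence (weight is at least 51): on (c) the weight is 64, which does reach 51, so (c) meets the standard.
  All elements met. The employer retains the burden for Stage 3.
At Stage 3 the employer must meet a production showing (weight is at least 20): on (d) the weight is 74 less the opposing 49 gives net 25, which does reach 20, so (d) meets the standard; on (e) the weight is 63 less the opposing 31 gives net 32, ≥ 20, so (e) meets the standard.
  The employer carries Stage 3; the grievant now bears the burden.
At Stage 4 the grievant must meet a production showing (weight is at least 20): on (f) the weight is 50 less the opposing 17 gives net 33, ≥ 20, so (f) meets the standard.
  The grievant carries the last stage.
All stages carried — the grievant prevails.

grievant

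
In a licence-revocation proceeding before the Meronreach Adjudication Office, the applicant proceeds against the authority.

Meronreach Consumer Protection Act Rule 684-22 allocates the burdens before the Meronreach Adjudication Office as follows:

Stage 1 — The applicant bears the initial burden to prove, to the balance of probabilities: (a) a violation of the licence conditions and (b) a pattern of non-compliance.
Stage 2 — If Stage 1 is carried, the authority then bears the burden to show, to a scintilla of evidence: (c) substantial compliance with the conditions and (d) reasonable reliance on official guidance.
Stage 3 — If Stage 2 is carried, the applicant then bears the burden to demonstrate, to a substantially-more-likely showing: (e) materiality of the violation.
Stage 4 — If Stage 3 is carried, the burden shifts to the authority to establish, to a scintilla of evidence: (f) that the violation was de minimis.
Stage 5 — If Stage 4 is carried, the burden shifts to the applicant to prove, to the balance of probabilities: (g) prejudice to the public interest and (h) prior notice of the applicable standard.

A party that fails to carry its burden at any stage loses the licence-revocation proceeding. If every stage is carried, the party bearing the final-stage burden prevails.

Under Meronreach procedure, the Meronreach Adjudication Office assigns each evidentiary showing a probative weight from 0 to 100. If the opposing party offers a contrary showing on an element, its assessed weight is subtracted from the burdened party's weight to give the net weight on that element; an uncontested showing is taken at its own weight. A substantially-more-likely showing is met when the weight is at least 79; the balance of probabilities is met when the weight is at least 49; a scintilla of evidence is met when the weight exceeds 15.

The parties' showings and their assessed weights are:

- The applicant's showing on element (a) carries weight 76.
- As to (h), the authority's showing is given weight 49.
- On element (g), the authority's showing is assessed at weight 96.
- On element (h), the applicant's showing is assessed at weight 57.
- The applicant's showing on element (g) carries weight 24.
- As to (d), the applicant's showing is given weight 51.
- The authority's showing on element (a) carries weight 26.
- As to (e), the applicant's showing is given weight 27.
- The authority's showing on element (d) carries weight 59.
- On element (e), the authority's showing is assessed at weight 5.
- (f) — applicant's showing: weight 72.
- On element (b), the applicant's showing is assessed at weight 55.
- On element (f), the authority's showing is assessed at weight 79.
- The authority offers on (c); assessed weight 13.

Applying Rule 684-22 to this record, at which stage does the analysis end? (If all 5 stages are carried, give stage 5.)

stage 2

At Stage 1 the applicant must meet the balance of probabilities (weight is at least 49): on (a) the weight is 76 less the opposing 26 gives net 50, ≥ 49, so (a) meets the standard; on (b) the weight is 55, which does reach 49, so (b) meets the standard.
  Stage 1 is satisfied; the onus moves to the authority.
At Stage 2 the authority must meet a scintilla of evidence (weight exceeds 15): on (c) the weight is 13, which does not exceed 15, so (c) does not meet the standard; on (d) the weight is 59 less the opposing 51 gives net 8, which does not exceed 15, so (d) does not meet the standard.
  Stage 2 not carried; the authority fails its burden.
So the applicant prevails.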